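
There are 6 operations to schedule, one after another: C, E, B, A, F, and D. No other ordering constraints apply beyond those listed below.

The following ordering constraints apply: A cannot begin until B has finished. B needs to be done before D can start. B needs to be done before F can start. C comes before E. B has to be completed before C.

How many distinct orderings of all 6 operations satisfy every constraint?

B is the only operation with nothing required before it, so every ordering starts there.
Counting all ways to extend the partial order to a total order gives 60.

60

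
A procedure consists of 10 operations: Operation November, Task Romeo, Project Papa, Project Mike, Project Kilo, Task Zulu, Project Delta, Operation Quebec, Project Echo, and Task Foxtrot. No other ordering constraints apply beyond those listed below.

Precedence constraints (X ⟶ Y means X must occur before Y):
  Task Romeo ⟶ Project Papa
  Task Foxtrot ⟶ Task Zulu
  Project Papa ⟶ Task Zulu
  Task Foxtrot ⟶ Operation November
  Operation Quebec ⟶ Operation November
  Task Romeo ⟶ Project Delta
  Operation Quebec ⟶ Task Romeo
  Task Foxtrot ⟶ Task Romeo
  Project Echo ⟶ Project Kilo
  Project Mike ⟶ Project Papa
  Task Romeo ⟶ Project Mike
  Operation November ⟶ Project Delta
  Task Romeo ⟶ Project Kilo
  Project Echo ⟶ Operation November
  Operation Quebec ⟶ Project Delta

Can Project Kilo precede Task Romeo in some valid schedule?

No

There is a dependency chain Task Romeo → Project Kilo, so Project Kilo always comes after Task Romeo.
Hence Project Kilo can never be scheduled before Task Romeo.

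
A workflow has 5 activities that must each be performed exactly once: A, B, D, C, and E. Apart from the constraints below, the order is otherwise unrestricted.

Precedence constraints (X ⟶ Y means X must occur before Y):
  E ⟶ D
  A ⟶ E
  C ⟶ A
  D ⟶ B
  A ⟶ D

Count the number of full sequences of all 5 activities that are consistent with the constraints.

Only C has no prerequisites, so it must go first.
Continuing from there, at each step only one activity has all its prerequisites placed, so the ordering is fully determined — there is exactly 1.

1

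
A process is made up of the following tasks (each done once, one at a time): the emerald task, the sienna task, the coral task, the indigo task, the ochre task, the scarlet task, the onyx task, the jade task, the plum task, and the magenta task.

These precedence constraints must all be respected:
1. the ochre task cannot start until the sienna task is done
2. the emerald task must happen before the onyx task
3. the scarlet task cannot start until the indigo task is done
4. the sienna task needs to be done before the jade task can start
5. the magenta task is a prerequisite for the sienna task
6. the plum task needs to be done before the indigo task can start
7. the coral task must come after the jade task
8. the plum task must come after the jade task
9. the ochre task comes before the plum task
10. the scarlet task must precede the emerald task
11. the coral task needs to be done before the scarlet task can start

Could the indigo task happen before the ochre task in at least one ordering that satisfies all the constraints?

No

The constraints give a chain the ochre task → the plum task → the indigo task, which forces the ochre task before the indigo task.
Hence the indigo task can never be scheduled before the ochre task.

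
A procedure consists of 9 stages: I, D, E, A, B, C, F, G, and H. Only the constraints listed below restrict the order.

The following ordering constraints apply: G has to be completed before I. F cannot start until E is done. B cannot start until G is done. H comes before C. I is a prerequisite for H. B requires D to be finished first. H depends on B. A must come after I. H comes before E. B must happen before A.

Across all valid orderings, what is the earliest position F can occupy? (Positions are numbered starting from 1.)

7

The stages that are forced before F, directly or transitively, are I, D, E, B, G, H. That's 6 stages.
So at minimum 6 stages come before F, putting F no earlier than position 7. That position is achievable by scheduling exactly those predecessors first.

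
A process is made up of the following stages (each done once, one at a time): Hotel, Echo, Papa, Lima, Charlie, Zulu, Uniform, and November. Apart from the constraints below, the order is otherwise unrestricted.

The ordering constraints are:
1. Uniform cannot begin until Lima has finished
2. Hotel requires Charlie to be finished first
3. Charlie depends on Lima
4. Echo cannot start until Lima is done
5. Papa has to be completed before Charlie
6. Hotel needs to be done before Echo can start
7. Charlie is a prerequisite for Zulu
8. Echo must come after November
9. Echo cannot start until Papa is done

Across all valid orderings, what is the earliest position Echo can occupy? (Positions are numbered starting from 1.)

6

The stages that are forced before Echo, directly or transitively, are Hotel, Papa, Lima, Charlie, November. That's 5 stages.
With 5 mandatory predecessors, the earliest Echo can sit is position 5+1 = 6, and placing just those 5 first achieves it.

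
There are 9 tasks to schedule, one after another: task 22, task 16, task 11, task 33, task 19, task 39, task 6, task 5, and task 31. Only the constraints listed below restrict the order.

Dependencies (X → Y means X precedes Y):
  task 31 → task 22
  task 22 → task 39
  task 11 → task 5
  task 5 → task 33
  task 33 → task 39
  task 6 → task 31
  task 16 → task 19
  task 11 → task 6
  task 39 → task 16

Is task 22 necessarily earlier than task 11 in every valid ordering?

There is a chain task 11 → task 6 → task 31 → task 22, which puts task 11 before task 22.
So task 22 never precedes task 11.

No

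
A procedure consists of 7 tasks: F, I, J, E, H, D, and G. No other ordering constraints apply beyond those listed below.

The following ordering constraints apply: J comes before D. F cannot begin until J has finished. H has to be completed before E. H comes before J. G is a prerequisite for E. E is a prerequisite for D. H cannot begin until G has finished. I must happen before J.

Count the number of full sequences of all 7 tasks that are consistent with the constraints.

17

2 tasks have no prerequisites (I, G), so any of them could come first.
Counting all ways to extend the partial order to a total order gives 17.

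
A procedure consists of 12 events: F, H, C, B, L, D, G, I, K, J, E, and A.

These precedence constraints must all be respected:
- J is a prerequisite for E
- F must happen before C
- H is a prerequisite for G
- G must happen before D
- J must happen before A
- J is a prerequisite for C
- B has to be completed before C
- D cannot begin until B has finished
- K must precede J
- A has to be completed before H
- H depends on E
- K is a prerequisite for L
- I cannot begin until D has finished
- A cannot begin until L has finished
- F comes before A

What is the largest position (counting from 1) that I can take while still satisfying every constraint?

12

I has no required successors, so nothing stops it from going last (position 12).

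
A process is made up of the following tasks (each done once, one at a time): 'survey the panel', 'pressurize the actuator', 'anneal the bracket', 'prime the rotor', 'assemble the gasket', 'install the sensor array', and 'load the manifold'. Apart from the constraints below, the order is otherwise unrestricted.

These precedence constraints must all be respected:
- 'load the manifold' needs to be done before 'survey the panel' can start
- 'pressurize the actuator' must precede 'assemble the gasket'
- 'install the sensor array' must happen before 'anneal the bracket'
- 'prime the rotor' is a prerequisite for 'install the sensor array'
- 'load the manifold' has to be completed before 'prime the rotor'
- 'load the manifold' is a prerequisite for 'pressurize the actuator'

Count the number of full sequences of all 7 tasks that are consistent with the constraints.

60

Only 'load the manifold' has no prerequisites, so it must go first.
Systematically extending each partial ordering one task at a time and counting, there are 60 complete orderings.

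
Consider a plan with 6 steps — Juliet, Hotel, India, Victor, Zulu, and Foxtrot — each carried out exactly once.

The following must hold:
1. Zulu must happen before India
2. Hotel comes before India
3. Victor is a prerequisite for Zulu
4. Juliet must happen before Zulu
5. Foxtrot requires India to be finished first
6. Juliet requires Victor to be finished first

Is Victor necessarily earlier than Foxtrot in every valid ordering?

Tracing the constraints gives a chain: Victor → Zulu → India → Foxtrot.
That forces Victor before Foxtrot in every valid schedule.

Yes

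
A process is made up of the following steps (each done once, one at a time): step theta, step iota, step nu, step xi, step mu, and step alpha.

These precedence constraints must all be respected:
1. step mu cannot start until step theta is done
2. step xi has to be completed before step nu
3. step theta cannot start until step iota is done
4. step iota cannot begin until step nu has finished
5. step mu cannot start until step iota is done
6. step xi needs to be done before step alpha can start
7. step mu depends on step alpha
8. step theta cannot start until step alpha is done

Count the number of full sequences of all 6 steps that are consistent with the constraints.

Step xi is the only step with nothing required before it, so every ordering starts there.
Counting all ways to extend the partial order to a total order gives 3.

3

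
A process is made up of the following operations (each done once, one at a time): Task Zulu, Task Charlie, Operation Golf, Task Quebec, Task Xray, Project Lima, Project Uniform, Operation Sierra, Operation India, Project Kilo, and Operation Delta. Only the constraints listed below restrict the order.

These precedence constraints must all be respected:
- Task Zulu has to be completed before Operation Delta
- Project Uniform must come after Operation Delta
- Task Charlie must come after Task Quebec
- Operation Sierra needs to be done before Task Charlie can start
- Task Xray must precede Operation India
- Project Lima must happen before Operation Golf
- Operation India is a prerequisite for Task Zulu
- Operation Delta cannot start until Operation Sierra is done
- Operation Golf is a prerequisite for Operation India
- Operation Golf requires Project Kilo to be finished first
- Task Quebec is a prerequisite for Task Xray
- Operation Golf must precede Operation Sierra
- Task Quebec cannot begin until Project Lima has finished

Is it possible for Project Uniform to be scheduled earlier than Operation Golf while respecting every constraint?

The constraints give a chain Operation Golf → Operation Sierra → Operation Delta → Project Uniform, which forces Operation Golf before Project Uniform.
Hence Project Uniform can never be scheduled before Operation Golf.

No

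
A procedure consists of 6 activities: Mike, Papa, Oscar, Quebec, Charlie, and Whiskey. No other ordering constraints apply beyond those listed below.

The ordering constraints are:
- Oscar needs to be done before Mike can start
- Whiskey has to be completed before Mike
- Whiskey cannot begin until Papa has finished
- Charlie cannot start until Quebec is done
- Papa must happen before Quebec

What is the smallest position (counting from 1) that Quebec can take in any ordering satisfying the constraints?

Working backwards through the constraints from Quebec, its only required predecessor is Papa.
So at minimum 1 activity comes before Quebec, putting Quebec no earlier than position 2. That position is achievable by scheduling exactly that predecessor first.

2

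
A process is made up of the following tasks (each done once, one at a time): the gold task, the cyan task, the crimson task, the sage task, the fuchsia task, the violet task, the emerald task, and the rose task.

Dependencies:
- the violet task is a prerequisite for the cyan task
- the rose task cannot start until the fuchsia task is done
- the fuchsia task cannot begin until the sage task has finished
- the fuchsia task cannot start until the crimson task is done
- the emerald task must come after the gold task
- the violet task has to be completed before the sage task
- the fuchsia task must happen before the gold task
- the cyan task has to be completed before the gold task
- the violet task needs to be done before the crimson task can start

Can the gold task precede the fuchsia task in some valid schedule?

Following the fuchsia task → the gold task, the fuchsia task must precede the gold task in every valid ordering.
So no valid ordering can have the gold task before the fuchsia task.

No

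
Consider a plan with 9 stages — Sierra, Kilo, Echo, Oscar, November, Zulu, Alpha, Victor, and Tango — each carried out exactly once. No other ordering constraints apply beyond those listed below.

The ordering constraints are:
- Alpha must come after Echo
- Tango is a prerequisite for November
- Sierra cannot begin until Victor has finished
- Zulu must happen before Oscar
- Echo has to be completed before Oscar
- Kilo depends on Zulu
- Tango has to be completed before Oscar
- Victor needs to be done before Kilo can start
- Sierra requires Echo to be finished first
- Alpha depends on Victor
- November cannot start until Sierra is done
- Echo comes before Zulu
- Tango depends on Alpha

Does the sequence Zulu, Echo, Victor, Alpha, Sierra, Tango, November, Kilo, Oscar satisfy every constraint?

No

In the proposed order, Zulu appears before Echo.
That contradicts the constraint that Echo must precede Zulu.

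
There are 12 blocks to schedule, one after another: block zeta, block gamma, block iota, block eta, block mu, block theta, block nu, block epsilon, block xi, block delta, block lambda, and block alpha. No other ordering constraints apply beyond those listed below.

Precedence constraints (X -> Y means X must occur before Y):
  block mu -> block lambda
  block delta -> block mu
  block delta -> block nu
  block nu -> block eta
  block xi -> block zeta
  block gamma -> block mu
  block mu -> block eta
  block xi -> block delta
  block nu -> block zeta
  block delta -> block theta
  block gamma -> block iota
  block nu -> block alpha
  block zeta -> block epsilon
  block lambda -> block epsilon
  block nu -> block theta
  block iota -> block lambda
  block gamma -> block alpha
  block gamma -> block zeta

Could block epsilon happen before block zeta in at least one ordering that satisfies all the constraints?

Following block zeta → block epsilon, block zeta must precede block epsilon in every valid ordering.
So no valid ordering can have block epsilon before block zeta.

No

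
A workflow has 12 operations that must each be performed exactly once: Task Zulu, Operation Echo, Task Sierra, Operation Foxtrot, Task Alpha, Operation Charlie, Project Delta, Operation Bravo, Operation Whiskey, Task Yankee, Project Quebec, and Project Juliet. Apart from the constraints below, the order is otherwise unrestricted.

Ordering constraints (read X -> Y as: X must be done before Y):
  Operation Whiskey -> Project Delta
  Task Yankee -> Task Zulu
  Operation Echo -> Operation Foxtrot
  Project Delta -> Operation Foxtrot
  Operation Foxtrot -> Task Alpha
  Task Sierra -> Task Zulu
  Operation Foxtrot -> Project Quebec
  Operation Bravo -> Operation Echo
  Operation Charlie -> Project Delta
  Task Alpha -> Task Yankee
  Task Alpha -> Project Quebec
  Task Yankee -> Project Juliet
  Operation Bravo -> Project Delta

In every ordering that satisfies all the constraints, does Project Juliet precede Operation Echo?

There is a chain Operation Echo → Operation Foxtrot → Task Alpha → Task Yankee → Project Juliet, which puts Operation Echo before Project Juliet.
So Project Juliet does not have to come before Operation Echo — it cannot.

No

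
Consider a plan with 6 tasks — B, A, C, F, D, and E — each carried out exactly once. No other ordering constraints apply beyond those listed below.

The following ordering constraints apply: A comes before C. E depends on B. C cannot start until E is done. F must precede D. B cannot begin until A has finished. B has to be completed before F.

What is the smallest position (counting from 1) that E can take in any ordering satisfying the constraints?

3

Every task that must precede E has to come before it. Tracing all chains that end at E, those tasks are: B, A — 2 in total.
With 2 mandatory predecessors, the earliest E can sit is position 2+1 = 3, and placing just those 2 first achieves it.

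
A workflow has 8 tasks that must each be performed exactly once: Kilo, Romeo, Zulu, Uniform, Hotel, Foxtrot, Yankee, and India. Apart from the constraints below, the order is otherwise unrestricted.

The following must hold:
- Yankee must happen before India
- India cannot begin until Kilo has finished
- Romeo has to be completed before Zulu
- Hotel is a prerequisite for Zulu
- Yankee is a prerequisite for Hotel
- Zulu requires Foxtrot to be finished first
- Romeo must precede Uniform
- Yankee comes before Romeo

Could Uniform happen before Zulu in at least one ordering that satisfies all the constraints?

Yes

The constraints leave Uniform and Zulu unordered relative to each other; nothing requires Zulu earlier.
So a valid ordering placing Uniform earlier than Zulu exists.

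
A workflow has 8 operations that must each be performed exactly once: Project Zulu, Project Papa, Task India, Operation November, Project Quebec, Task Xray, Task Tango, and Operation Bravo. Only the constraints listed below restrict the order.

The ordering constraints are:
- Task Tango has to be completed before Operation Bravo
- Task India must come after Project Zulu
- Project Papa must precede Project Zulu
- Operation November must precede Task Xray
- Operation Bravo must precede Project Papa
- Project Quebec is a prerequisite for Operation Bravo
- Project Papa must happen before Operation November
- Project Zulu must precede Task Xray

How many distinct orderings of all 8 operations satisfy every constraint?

The operations with no prerequisites are Project Quebec, Task Tango; any of them can be placed first.
Enumerating by repeatedly choosing an available operation (one whose prerequisites are all placed) gives 10 distinct complete orderings.

10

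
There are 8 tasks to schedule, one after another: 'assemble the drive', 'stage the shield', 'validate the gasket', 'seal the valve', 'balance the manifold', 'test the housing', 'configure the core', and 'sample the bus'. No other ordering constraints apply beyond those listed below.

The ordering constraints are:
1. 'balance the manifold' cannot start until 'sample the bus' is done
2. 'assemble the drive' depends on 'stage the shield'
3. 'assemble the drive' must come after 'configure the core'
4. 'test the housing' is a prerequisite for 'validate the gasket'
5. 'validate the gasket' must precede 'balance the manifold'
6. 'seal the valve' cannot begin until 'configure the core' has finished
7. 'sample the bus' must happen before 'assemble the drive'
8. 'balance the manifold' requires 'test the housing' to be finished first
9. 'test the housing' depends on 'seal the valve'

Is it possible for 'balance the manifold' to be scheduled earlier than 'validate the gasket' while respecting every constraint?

No

The constraints give a chain 'validate the gasket' → 'balance the manifold', which forces 'validate the gasket' before 'balance the manifold'.
Hence 'balance the manifold' can never be scheduled before 'validate the gasket'.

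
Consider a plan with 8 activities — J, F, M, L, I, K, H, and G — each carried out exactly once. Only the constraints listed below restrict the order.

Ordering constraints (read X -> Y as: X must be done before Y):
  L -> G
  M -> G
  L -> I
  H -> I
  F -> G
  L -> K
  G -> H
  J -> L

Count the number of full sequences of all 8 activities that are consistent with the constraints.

56

The activities with no prerequisites are J, F, M; any of them can be placed first.
Enumerating by repeatedly choosing an available activity (one whose prerequisites are all placed) gives 56 distinct complete orderings.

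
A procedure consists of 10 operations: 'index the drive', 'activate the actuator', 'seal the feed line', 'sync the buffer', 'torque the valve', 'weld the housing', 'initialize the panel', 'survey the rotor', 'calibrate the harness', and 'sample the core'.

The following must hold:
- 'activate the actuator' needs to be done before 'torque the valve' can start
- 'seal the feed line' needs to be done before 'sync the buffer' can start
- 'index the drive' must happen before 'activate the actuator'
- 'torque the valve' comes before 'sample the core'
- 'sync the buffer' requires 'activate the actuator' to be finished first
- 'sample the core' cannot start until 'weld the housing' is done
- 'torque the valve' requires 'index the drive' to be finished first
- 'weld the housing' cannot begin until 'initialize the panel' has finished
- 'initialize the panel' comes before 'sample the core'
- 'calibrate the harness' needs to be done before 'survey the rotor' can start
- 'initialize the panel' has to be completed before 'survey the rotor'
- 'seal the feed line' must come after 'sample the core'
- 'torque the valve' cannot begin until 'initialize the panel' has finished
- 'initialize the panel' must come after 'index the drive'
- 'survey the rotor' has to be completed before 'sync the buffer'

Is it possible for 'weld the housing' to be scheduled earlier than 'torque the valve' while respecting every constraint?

Nothing in the constraints forces 'torque the valve' before 'weld the housing' — there is no chain from 'torque the valve' to 'weld the housing'.
That means at least one valid schedule has 'weld the housing' before 'torque the valve'.

Yes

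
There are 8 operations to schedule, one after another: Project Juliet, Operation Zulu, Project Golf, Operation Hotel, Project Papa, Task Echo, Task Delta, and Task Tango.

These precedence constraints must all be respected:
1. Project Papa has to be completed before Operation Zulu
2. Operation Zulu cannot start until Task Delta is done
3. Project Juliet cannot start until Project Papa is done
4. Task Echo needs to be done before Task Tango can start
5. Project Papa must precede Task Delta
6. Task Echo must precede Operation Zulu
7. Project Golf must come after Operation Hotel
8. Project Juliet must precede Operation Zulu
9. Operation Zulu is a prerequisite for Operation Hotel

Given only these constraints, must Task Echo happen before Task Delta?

Task Echo and Task Delta are not related by any chain of constraints.
A valid ordering placing Task Delta before Task Echo exists, so the answer is no.

No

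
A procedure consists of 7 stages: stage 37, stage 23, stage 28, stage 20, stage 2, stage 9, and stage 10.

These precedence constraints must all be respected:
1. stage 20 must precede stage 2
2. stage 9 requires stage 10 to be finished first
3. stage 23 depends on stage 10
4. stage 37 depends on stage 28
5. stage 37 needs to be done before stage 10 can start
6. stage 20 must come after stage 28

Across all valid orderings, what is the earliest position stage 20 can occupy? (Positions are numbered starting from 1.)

Working backwards through the constraints from stage 20, its only required predecessor is stage 28.
So at minimum 1 stage comes before stage 20, putting stage 20 no earlier than position 2. That position is achievable by scheduling exactly that predecessor first.

2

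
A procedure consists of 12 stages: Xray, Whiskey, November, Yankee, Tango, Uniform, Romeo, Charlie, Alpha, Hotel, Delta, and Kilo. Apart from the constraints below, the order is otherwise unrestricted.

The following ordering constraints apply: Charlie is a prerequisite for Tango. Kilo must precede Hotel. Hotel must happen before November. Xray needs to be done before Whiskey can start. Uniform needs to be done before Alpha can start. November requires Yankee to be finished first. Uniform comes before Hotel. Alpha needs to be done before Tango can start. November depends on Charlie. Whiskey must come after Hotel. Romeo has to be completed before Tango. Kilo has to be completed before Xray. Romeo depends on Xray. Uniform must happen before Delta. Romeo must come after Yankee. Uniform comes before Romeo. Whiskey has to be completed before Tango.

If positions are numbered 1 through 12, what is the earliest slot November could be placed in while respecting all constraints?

6

Every stage that must precede November has to come before it. Tracing all chains that end at November, those stages are: Yankee, Uniform, Charlie, Hotel, Kilo — 5 in total.
With 5 mandatory predecessors, the earliest November can sit is position 5+1 = 6, and placing just those 5 first achieves it.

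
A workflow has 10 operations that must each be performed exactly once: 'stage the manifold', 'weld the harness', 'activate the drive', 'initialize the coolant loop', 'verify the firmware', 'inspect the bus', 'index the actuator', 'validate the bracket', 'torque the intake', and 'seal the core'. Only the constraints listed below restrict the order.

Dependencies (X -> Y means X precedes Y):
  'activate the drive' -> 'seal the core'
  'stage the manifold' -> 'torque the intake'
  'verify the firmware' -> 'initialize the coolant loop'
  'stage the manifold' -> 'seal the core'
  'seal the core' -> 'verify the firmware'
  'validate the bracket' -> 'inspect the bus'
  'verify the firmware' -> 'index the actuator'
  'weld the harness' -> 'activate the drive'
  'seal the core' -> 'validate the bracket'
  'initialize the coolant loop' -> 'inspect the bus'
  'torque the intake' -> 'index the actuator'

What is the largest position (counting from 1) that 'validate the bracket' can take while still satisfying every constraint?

9

The only operation forced after 'validate the bracket' (directly or by a chain) is 'inspect the bus'.
With 1 mandatory successor out of 10 operations total, the latest slot for 'validate the bracket' is 10−1 = 9, and it's reachable by doing all non-successors before 'validate the bracket'.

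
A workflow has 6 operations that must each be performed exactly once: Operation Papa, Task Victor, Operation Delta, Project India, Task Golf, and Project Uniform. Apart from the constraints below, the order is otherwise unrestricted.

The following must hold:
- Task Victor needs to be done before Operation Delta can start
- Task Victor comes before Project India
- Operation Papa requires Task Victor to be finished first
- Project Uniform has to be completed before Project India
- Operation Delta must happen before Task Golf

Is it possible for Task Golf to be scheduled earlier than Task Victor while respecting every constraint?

No

There is a dependency chain Task Victor → Operation Delta → Task Golf, so Task Golf always comes after Task Victor.
Hence Task Golf can never be scheduled before Task Victor.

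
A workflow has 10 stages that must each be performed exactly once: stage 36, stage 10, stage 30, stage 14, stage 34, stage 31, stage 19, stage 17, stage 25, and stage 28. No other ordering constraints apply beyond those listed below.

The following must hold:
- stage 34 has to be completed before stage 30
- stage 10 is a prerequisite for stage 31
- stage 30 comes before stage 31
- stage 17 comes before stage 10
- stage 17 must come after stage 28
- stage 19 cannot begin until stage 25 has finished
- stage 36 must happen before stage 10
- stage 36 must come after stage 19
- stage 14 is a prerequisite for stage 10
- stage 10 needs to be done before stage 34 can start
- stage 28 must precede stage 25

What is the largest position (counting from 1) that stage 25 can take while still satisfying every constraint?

Every stage that must follow stage 25 has to come after it. Tracing all chains starting from stage 25, those stages are: stage 36, stage 10, stage 30, stage 34, stage 31, stage 19 — 6 in total.
With 6 mandatory successors out of 10 stages total, the latest slot for stage 25 is 10−6 = 4, and it's reachable by doing all non-successors before stage 25.

4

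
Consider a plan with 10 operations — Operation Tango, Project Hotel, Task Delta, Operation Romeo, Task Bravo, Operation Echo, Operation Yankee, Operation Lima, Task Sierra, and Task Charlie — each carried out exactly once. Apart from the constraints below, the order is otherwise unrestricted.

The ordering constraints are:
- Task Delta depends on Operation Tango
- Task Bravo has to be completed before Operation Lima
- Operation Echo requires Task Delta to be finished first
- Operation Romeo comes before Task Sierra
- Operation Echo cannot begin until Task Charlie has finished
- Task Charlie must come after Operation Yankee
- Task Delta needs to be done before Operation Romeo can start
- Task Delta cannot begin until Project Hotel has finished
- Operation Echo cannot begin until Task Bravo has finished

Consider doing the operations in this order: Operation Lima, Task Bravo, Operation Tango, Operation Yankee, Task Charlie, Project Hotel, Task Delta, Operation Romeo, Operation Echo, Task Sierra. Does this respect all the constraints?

In the proposed order, Operation Lima appears before Task Bravo.
That contradicts the constraint that Task Bravo must precede Operation Lima.

No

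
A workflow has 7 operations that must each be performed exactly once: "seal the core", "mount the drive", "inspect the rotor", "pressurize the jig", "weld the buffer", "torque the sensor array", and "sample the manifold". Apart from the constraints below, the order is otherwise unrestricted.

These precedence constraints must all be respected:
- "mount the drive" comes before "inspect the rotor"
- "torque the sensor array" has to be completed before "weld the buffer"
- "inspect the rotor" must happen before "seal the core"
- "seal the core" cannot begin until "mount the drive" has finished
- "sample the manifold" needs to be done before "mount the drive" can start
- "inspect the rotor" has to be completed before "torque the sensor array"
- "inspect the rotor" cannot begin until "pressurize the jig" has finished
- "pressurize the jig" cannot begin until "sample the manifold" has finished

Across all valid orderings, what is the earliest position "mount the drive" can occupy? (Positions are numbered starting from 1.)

2

Working backwards through the constraints from "mount the drive", its only required predecessor is "sample the manifold".
With 1 mandatory predecessor, the earliest "mount the drive" can sit is position 1+1 = 2, and placing just that one first achieves it.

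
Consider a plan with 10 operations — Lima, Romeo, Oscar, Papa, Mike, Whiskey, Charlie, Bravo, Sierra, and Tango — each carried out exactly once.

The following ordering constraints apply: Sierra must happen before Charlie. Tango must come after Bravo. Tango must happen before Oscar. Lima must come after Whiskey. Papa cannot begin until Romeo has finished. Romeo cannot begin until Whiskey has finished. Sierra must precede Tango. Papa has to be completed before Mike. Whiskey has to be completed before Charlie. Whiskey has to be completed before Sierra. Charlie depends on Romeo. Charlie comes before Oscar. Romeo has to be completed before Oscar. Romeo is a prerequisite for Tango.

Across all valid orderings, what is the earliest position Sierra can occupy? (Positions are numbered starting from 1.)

Working backwards through the constraints from Sierra, its only required predecessor is Whiskey.
With 1 mandatory predecessor, the earliest Sierra can sit is position 1+1 = 2, and placing just that one first achieves it.

2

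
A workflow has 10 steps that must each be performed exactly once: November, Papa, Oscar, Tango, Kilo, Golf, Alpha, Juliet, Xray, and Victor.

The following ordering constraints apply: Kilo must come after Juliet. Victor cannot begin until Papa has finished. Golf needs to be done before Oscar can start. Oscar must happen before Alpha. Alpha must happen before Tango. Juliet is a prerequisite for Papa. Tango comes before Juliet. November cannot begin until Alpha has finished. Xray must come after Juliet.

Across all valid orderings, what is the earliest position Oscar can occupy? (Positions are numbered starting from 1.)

Working backwards through the constraints from Oscar, its only required predecessor is Golf.
So at minimum 1 step comes before Oscar, putting Oscar no earlier than position 2. That position is achievable by scheduling exactly that predecessor first.

2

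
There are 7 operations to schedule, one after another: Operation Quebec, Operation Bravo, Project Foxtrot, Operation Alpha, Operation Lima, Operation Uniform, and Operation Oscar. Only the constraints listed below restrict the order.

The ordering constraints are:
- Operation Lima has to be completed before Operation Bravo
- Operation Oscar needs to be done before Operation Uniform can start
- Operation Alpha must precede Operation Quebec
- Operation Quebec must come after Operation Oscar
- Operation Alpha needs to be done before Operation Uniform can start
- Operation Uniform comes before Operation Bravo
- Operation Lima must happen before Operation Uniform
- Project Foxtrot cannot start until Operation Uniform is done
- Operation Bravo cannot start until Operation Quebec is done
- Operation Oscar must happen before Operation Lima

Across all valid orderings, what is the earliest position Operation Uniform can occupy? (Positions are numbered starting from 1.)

Every operation that must precede Operation Uniform has to come before it. Tracing all chains that end at Operation Uniform, those operations are: Operation Alpha, Operation Lima, Operation Oscar — 3 in total.
So at minimum 3 operations come before Operation Uniform, putting Operation Uniform no earlier than position 4. That position is achievable by scheduling exactly those predecessors first.

4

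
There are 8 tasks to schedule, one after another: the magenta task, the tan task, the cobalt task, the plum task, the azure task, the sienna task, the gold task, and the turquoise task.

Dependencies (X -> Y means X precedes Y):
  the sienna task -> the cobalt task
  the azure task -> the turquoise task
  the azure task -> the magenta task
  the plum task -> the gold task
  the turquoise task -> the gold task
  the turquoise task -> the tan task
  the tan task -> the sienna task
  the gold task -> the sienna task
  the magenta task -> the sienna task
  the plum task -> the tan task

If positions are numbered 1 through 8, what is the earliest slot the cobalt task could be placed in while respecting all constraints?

8

The tasks that are forced before the cobalt task, directly or transitively, are the magenta task, the tan task, the plum task, the azure task, the sienna task, the gold task, the turquoise task. That's 7 tasks.
So at minimum 7 tasks come before the cobalt task, putting the cobalt task no earlier than position 8. That position is achievable by scheduling exactly those predecessors first.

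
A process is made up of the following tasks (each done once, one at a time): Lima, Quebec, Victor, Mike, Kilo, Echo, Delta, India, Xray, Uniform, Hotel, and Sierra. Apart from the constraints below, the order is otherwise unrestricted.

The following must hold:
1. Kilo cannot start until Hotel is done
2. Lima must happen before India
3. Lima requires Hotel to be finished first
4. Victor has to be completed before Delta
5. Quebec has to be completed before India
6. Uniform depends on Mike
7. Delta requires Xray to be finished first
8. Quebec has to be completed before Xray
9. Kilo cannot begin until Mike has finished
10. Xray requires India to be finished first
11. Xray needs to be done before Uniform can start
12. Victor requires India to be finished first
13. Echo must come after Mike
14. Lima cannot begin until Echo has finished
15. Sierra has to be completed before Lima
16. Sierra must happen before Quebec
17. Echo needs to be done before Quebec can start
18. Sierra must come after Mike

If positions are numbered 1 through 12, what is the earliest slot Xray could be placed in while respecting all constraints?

Every task that must precede Xray has to come before it. Tracing all chains that end at Xray, those tasks are: Lima, Quebec, Mike, Echo, India, Hotel, Sierra — 7 in total.
With 7 mandatory predecessors, the earliest Xray can sit is position 7+1 = 8, and placing just those 7 first achieves it.

8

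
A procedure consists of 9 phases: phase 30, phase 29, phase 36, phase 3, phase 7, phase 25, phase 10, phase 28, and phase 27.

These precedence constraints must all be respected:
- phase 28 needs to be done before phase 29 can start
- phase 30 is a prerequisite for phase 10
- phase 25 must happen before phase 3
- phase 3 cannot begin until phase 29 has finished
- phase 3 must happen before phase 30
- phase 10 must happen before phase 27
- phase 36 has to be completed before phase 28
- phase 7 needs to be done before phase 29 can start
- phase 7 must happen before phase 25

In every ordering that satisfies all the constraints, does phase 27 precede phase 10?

In fact the dependencies run the other way: phase 10 → phase 27.
So phase 27 never precedes phase 10.

No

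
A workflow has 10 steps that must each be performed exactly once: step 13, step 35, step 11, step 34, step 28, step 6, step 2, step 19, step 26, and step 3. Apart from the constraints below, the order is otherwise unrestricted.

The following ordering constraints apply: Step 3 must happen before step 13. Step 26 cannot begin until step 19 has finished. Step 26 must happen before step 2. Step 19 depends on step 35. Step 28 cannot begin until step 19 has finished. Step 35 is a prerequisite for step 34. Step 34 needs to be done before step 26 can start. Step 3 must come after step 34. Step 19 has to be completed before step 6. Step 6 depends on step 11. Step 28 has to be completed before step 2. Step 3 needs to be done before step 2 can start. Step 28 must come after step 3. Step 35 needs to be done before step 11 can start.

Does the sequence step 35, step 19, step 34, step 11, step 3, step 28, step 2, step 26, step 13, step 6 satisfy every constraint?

No

In the proposed order, step 2 appears before step 26.
But one of the constraints requires step 26 before step 2, so this ordering violates it.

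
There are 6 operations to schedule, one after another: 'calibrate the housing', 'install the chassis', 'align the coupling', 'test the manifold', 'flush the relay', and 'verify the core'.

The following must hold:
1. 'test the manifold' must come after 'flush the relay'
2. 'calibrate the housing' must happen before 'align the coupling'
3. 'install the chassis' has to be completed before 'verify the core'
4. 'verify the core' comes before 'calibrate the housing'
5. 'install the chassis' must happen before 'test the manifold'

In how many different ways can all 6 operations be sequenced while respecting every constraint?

The operations with no prerequisites are 'install the chassis', 'flush the relay'; any of them can be placed first.
Enumerating by repeatedly choosing an available operation (one whose prerequisites are all placed) gives 14 distinct complete orderings.

14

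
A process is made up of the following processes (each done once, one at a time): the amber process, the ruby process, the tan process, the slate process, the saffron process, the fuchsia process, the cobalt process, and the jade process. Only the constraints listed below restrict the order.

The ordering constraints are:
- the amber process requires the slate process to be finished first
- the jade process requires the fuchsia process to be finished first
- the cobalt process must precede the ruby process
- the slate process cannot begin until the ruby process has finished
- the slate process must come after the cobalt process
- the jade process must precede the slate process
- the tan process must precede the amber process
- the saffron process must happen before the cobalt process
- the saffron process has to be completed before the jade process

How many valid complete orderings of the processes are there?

The processes with no prerequisites are the tan process, the saffron process, the fuchsia process; any of them can be placed first.
Counting all ways to extend the partial order to a total order gives 63.

63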